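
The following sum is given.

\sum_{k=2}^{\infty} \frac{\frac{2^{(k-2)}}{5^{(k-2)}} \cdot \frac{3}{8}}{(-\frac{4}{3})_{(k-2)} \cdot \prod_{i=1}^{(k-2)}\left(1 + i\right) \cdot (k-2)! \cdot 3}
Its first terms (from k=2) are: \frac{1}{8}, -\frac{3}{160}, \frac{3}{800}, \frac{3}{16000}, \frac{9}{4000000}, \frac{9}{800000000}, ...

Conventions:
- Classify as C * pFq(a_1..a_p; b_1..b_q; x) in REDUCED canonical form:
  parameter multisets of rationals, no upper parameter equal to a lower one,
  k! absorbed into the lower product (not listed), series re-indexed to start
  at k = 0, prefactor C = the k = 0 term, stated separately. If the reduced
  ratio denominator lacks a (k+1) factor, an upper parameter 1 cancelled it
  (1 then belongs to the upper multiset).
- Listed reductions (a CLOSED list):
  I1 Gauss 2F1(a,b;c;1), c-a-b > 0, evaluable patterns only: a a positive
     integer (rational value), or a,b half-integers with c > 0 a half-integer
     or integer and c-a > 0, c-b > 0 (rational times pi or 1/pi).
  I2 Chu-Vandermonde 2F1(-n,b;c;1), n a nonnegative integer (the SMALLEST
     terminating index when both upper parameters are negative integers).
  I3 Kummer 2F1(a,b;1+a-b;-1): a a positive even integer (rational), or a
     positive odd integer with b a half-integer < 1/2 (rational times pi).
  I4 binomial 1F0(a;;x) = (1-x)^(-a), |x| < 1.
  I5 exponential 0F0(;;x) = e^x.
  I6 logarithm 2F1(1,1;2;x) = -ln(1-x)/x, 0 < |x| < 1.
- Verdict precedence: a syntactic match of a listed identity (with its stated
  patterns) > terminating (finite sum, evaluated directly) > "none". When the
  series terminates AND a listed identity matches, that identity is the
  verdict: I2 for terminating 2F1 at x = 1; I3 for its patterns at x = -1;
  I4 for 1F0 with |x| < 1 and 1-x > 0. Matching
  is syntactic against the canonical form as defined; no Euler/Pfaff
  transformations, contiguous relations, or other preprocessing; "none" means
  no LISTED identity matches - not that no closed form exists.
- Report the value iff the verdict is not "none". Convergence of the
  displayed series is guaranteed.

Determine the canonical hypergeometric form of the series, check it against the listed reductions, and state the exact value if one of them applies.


Classification (C = \frac{1}{8}): 0F2 with upper {-}, lower {-\frac{4}{3}, 2}, argument x = \frac{2}{5}. Verdict: none - at argument \frac{2}{5} the multisets {-} ; {-\frac{4}{3}, 2} match no listed identity.

Structural cue: x = \frac{2}{5} and the constant factors (prefactor 1/8) combine into one prefactor.
Consecutive-term ratio: r(k) = \frac{2}{5} * 1 / [(k-\frac{4}{3}) (k+2) (k+1)] ; factor over Q: parameters, x = \frac{2}{5}, and C = \frac{1}{8}.


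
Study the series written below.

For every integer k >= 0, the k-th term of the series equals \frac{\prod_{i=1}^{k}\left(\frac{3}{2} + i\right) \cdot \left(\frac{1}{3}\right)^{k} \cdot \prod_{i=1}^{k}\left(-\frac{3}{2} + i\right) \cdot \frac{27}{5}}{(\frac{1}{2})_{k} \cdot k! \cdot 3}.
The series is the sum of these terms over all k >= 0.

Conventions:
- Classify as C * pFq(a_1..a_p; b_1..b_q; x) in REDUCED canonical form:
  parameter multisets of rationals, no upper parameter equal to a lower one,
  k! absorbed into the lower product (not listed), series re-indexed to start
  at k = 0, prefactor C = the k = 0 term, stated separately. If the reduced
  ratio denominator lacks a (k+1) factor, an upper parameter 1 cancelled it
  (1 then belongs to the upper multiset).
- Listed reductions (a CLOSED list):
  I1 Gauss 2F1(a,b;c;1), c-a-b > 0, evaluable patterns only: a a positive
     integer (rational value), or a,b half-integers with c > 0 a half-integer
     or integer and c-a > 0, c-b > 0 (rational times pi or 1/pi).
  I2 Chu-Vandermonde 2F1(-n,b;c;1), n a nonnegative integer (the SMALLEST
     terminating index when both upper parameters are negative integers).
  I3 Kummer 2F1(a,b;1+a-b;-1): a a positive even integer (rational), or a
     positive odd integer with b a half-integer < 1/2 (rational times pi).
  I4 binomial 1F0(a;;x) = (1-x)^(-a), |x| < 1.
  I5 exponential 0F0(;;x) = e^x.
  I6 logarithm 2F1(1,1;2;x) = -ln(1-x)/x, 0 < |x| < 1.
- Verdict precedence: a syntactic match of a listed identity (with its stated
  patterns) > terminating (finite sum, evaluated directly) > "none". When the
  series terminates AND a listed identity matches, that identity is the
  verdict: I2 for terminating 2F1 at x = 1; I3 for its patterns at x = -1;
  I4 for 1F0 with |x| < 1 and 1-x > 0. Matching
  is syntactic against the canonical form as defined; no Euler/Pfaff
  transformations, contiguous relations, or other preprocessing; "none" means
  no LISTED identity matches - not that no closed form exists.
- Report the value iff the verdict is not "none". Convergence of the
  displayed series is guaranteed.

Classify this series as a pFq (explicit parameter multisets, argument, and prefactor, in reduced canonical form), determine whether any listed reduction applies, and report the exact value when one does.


With C = \frac{9}{5}: the canonical form is 2F1(-\frac{1}{2}, \frac{5}{2}; \frac{1}{2}; \frac{1}{3}). Verdict: none. No listed pattern accepts 2F1(-\frac{1}{2}, \frac{5}{2}; \frac{1}{2}; \frac{1}{3}).

First insight: with t_0 = \frac{9}{5}, the constant factors (C = 9/5, x = 1/3) combine into one prefactor.
Ratio: r(k) = \frac{1}{3} * (k-\frac{1}{2}) (k+\frac{5}{2}) / [(k+\frac{1}{2}) (k+1)] ; factor over Q: parameters, x = \frac{1}{3}, and C = \frac{9}{5}.


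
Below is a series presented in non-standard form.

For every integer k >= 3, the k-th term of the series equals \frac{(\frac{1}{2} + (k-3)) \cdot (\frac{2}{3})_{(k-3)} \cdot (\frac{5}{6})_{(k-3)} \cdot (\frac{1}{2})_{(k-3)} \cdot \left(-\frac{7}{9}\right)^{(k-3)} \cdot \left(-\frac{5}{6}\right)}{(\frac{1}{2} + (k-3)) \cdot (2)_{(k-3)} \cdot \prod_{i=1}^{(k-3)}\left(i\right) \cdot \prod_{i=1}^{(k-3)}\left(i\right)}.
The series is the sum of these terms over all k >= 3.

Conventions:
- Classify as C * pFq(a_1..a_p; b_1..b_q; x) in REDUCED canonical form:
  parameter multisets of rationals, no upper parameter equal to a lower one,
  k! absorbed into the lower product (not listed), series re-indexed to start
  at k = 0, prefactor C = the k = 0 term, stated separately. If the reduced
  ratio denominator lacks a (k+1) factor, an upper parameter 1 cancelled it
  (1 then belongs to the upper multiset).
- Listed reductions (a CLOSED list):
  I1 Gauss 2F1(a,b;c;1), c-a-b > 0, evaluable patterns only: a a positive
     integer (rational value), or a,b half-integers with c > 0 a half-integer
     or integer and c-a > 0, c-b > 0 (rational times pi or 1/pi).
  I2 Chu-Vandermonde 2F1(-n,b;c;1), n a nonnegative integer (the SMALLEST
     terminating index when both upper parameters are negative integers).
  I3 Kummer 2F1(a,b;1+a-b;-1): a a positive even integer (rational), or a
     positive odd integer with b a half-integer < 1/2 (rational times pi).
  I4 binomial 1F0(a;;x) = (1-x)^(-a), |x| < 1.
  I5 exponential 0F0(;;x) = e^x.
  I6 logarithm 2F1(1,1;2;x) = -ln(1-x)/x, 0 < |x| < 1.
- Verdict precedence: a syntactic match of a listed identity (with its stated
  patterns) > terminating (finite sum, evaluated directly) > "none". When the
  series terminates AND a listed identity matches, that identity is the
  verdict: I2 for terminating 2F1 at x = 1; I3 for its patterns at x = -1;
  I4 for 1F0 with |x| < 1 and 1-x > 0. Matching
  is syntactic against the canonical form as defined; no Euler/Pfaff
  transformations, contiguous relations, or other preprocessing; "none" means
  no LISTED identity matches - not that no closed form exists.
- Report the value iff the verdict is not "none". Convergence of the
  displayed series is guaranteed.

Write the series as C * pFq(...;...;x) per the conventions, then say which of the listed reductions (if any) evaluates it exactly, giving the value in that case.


x = -\frac{7}{9} here; the reduced form reads 3F2, upper {\frac{1}{2}, \frac{2}{3}, \frac{5}{6}}, lower {1, 2}, C = -\frac{5}{6}. Verdict: no listed reduction: x = -\frac{7}{9} and upper {\frac{1}{2}, \frac{2}{3}, \frac{5}{6}} fail every I1-I6 pattern.

First insight: from the first term -\frac{5}{6}: k + 1/2 divides numerator and denominator alike; prefactor -5/6 after cancelling.
Consecutive-term ratio: r(k) = -\frac{7}{9} * (k+\frac{1}{2}) (k+\frac{2}{3}) (k+\frac{5}{6}) / [(k+1) (k+2) (k+1)] - poly over poly, x = -\frac{7}{9} from leading terms; C = -\frac{5}{6} at k = 0.


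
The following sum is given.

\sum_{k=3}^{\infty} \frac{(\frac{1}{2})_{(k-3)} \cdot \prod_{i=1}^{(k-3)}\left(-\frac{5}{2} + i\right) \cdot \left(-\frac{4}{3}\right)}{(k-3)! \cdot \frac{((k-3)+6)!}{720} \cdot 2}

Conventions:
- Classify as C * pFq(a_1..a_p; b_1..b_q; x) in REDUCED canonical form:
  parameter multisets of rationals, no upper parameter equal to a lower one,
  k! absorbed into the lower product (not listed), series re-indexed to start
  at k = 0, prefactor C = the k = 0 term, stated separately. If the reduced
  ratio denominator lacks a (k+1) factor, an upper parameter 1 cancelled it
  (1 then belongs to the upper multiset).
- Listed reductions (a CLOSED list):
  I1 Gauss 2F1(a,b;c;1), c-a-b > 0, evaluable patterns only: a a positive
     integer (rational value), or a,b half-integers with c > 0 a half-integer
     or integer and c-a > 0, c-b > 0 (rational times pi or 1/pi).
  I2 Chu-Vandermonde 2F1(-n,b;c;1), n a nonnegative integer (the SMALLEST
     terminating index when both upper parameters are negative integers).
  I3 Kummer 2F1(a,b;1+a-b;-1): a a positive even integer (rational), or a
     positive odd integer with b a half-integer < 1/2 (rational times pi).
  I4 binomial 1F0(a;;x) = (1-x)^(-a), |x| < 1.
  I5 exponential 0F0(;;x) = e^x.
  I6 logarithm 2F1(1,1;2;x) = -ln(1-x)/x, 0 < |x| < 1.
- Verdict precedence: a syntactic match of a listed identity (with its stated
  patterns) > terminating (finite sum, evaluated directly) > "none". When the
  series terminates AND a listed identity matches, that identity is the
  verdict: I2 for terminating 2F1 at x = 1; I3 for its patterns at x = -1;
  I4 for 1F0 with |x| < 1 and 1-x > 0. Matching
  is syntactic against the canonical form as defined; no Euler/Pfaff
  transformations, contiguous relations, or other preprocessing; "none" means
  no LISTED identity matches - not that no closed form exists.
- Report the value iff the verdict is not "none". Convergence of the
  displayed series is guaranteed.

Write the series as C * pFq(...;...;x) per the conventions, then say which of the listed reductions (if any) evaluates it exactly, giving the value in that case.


With C = -\frac{2}{3}: the canonical form is 2F1(-\frac{3}{2}, \frac{1}{2}; 7; 1). Verdict: the half-integer Gauss pattern (I1) applies (x = 1; upper {-\frac{3}{2}, \frac{1}{2}} half-integers, c = 7 in the evaluable pattern). Hence: \left(-\frac{8388608}{4459455}\right) / \pi.

The tell: x = 1 and the denominator's factorial ratio (C = -2/3, x = 1) is a lower Pochhammer.
Consecutive-term ratio: r(k) = 1 * (k-\frac{3}{2}) (k+\frac{1}{2}) / [(k+7) (k+1)] - poly over poly, x = 1 from leading terms; C = -\frac{2}{3} at k = 0.


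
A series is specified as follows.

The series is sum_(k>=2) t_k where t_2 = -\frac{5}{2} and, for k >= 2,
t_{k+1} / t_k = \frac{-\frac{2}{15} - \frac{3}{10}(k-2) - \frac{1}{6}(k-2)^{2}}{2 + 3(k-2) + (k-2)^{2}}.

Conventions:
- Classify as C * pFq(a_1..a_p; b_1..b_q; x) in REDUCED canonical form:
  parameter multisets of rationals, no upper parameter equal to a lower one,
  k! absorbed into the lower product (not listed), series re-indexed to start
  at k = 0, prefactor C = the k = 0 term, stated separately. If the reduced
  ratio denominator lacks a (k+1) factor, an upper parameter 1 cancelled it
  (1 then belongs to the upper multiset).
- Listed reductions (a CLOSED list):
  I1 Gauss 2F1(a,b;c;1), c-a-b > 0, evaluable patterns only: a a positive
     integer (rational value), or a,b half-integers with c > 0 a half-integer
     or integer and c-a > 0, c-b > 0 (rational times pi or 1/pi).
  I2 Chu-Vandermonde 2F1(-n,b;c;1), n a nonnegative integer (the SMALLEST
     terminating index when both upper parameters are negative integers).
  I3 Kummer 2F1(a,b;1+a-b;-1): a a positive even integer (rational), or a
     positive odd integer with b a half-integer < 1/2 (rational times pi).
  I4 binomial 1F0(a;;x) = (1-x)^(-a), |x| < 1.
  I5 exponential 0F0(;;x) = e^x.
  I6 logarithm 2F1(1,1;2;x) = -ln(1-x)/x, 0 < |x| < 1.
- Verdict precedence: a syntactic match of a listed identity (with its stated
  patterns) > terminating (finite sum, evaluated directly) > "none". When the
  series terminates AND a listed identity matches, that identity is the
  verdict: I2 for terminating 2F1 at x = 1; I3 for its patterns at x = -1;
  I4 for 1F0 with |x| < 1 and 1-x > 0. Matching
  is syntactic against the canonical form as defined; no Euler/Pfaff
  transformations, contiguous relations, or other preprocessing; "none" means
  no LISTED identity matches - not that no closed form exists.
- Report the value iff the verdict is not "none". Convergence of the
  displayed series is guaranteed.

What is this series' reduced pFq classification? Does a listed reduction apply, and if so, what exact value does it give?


x = -\frac{1}{6} here; the reduced form reads 2F1, upper {\frac{4}{5}, 1}, lower {2}, C = -\frac{5}{2}. Verdict: none here - no I1-I6 shape fits x = -\frac{1}{6} with lower {2}.

First insight: t_0 = -\frac{5}{2} here, and factor the ratio over Q (prefactor -5/2): negated roots = parameters.
Term ratio: r(k) = -\frac{1}{6} * (k+\frac{4}{5}) (k+1) / [(k+2) (k+1)] - rational; roots negated = parameters, x = -\frac{1}{6}, C = -\frac{5}{2}.


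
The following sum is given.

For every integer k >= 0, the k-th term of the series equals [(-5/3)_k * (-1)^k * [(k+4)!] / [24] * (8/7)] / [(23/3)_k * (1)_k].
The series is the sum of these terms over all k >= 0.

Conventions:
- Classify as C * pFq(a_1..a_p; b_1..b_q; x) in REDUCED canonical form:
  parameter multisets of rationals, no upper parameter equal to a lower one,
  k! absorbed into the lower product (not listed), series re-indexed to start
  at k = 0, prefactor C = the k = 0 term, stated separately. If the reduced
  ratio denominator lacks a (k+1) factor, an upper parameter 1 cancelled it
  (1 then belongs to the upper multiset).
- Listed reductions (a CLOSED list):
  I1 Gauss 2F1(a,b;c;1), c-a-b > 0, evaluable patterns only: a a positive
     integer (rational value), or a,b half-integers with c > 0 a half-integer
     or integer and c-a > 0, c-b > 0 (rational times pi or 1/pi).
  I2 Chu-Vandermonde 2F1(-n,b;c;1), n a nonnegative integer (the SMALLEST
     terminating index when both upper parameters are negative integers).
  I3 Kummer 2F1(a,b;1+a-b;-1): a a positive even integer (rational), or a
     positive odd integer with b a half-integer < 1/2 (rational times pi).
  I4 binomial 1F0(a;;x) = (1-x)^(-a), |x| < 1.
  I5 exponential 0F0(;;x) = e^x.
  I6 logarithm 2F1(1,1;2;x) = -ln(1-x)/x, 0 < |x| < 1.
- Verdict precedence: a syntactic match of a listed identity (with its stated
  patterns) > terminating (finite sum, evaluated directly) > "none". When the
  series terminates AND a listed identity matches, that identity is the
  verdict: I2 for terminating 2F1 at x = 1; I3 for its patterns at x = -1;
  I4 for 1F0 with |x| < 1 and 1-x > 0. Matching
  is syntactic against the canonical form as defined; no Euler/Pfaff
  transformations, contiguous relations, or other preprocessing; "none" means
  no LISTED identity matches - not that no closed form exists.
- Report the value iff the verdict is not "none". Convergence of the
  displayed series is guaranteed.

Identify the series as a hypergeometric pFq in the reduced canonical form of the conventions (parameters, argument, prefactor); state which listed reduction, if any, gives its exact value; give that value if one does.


At argument -1: a 2F1 with upper {-5/3, 5}, lower {23/3}, scaled by C = 8/7. Verdict: no listed reduction: x = -1 and upper {-5/3, 5} fail every I1-I6 pattern.

The tell: t_0 being 8/7, the factorial ratio (C = 8/7, x = -1) (k+a-1)!/(a-1)! is a rising factorial (a)_k.
Step ratio: r(k) = (-1) * (k-5/3) (k+5) / [(k+23/3) (k+1)] - rational in k, leading ratio (-1); with t_0 = 8/7, classification follows.


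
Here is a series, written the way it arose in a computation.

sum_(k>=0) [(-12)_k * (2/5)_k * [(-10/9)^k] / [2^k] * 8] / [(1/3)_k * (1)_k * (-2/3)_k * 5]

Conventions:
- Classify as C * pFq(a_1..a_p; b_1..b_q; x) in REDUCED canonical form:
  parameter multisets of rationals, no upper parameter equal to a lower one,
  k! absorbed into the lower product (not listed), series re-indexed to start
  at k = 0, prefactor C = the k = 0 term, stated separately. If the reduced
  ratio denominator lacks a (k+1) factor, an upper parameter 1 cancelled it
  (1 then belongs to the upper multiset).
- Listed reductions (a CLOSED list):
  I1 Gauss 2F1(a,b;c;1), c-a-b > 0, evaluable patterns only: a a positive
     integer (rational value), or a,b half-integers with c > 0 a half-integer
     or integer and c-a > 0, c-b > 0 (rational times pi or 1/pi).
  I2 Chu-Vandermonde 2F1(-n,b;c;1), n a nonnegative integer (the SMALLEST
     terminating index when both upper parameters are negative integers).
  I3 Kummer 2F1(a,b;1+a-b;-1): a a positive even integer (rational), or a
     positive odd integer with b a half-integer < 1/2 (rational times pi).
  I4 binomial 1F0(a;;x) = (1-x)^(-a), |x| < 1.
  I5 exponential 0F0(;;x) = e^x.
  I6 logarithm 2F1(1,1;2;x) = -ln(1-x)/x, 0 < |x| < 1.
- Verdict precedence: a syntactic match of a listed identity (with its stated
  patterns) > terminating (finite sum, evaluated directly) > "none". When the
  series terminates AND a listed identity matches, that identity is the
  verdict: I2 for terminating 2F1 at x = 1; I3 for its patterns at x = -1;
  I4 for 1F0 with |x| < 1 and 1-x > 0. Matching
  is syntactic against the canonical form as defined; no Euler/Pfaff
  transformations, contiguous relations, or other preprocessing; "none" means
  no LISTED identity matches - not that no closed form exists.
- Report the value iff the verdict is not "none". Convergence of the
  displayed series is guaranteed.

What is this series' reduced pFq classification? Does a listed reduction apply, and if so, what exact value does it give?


Classification (C = 8/5): 2F2 with upper {-12, 2/5}, lower {-2/3, 1/3}, argument x = -5/9. Verdict: terminating - no listed pattern fits, but -12 in the upper list cuts the series at k = 12; direct evaluation. Sum: -2693082823806144053/4104075430000000.

Key step: x = (-5/9) and (1)_k (C = 8/5) is k! itself.
Ratio: r(k) = (-5/9) * (k-12) (k+2/5) / [(k-2/3) (k+1/3) (k+1)] - rational; roots negated = parameters, x = (-5/9), C = 8/5.


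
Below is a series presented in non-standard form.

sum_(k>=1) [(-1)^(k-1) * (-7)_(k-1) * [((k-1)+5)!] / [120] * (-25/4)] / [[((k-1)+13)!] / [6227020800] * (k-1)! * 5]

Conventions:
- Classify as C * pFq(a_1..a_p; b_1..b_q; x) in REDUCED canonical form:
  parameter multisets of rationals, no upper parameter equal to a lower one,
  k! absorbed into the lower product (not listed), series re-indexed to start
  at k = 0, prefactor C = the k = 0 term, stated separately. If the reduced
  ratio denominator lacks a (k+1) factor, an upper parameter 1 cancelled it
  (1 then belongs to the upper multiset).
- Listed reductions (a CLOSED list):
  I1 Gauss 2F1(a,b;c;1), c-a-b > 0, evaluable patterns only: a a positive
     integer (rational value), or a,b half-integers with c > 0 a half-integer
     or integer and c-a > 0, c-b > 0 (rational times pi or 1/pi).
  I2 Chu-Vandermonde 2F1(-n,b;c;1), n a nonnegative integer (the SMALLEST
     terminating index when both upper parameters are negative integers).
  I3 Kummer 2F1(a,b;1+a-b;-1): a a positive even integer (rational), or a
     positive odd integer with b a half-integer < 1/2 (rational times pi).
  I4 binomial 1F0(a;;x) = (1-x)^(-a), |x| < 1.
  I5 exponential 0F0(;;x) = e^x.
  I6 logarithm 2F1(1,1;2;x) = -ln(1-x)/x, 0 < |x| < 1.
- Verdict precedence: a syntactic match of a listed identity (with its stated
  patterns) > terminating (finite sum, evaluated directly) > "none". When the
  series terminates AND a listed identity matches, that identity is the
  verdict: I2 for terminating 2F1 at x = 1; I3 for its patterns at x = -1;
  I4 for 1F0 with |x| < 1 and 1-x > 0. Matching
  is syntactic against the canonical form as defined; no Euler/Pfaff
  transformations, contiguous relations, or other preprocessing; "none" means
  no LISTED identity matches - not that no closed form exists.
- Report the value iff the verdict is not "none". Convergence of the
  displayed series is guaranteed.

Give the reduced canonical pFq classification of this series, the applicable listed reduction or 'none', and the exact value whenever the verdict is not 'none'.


x = -1 here; the reduced form reads 2F1, upper {-7, 6}, lower {14}, C = -5/4. Verdict (x = -1): the Kummer evaluation I3 applies (x = -1; c = 14 equals 1+a-b for upper {-7, 6}: listed pattern). Sum: -143/8.

Key step: t_0 = -5/4 here, and the factorial ratio (C = -5/4) (k+a-1)!/(a-1)! is a rising factorial (a)_k.
Adjacent-term ratio: r(k) = (-1) * (k-7) (k+6) / [(k+14) (k+1)] ; factor over Q: parameters, x = (-1), and C = -5/4.


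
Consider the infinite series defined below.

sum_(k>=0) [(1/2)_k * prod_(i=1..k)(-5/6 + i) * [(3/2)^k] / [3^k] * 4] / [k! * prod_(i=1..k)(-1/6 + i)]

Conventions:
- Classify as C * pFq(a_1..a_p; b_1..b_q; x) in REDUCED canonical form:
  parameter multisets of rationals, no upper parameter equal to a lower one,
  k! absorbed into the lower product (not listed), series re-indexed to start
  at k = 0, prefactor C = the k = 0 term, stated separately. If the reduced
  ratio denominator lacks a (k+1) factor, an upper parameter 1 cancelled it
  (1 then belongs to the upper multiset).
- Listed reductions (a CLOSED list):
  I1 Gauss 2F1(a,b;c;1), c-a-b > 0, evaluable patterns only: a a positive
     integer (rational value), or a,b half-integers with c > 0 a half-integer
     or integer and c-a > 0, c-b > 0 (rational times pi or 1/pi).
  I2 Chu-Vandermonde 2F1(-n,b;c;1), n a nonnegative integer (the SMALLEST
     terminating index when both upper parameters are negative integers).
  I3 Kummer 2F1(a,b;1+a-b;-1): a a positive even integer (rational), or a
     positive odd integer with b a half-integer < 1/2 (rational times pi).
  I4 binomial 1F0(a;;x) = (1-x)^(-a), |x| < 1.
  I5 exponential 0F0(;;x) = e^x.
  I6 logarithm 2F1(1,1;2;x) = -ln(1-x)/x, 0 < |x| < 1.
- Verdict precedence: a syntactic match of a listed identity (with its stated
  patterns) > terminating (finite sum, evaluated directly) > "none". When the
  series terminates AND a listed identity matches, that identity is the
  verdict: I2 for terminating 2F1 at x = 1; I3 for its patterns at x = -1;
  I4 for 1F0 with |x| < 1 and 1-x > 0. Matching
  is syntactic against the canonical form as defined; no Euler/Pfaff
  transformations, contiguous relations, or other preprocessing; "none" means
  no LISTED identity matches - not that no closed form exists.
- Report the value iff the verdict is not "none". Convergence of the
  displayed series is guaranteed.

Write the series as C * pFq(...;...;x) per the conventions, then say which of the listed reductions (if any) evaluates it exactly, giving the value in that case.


At argument 1/2: a 2F1 with upper {1/6, 1/2}, lower {5/6}, scaled by C = 4. Verdict: none (x = 1/2): each listed identity misses the multisets {1/6, 1/2} ; {5/6}.

Key step: t_0 = 4 here, and the two k-th powers (C = 4) combine into one argument.
Step ratio: r(k) = (1/2) * (k+1/6) (k+1/2) / [(k+5/6) (k+1)] - rational in k. x = (1/2); t_0 = 4; negate the roots.


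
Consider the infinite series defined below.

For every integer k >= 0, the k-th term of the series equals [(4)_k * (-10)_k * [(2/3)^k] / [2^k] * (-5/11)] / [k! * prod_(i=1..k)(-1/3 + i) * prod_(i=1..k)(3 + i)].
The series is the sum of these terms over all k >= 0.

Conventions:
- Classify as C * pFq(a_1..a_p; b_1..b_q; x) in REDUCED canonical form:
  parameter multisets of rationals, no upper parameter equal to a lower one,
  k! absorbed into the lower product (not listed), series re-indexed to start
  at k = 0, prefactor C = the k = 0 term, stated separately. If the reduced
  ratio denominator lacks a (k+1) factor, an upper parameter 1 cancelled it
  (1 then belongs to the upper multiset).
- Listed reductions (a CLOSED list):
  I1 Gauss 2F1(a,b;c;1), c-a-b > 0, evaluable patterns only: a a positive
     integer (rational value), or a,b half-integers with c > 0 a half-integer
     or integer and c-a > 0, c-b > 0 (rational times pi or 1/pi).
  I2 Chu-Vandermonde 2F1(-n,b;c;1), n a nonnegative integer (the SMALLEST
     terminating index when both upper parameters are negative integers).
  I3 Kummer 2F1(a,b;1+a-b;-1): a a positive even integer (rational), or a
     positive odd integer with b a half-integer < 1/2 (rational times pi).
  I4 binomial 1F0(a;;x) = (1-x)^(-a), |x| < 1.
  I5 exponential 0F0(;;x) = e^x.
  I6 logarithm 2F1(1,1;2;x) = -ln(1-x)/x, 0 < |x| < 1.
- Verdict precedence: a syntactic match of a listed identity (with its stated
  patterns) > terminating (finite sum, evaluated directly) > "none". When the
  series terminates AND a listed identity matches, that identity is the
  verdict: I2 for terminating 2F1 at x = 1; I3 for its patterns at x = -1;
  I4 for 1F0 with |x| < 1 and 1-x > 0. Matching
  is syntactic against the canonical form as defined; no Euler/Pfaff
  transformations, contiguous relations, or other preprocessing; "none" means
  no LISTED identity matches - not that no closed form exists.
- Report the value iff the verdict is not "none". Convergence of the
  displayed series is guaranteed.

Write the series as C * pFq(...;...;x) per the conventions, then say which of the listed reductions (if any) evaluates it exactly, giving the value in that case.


Classification (C = -5/11): 1F1 with upper {-10}, lower {2/3}, argument x = 1/3. Verdict: terminating - upper parameter -10 makes this a finite sum (last index 10), evaluated exactly. Its exact value is 56722179959/159812773120.

The tell: x = (1/3) and the lower running product (prefactor -5/11) is a rising factorial.
Term ratio: r(k) = (1/3) * (k-10) / [(k+2/3) (k+1)] - poly over poly, x = (1/3) from leading terms; C = -5/11 at k = 0.


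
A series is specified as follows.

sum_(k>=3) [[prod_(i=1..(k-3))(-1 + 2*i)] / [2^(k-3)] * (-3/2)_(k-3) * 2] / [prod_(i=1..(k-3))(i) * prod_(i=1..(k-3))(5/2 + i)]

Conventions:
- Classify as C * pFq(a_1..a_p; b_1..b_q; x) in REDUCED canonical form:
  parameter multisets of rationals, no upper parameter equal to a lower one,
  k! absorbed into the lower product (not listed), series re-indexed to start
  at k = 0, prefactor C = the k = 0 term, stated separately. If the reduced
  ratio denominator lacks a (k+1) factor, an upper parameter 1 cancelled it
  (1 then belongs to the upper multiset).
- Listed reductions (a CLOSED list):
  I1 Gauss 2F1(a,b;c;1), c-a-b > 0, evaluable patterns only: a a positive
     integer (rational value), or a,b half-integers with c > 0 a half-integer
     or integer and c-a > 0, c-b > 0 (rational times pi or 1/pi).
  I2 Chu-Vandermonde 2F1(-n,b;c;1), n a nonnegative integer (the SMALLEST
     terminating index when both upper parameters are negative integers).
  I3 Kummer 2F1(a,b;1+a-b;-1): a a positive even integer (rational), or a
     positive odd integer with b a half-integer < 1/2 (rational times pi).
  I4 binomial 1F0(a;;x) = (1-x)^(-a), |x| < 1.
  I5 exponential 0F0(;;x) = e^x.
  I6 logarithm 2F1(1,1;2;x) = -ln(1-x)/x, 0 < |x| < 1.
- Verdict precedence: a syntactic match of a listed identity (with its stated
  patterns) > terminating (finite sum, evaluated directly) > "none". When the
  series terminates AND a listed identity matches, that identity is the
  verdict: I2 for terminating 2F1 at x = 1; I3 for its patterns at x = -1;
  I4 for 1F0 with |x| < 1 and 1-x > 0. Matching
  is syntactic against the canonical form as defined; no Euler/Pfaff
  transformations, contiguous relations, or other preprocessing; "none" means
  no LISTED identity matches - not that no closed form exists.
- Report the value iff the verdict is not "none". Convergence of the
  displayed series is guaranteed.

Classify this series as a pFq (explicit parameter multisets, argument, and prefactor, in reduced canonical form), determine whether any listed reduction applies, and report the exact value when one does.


Reduced: x = 1, 2F1, upper = {-3/2, 1/2}, lower = {7/2}, C = 2. Verdict: Gauss (I1, half-integer pattern) matches (x = 1; upper {-3/2, 1/2} half-integers, c = 7/2 in the evaluable pattern). Sum: (525/1024) * pi.

The tell: x = 1 and the lower running product (C = 2) is a rising factorial.
Adjacent-term ratio: r(k) = 1 * (k-3/2) (k+1/2) / [(k+7/2) (k+1)] - poly over poly, x = 1 from leading terms; C = 2 at k = 0.


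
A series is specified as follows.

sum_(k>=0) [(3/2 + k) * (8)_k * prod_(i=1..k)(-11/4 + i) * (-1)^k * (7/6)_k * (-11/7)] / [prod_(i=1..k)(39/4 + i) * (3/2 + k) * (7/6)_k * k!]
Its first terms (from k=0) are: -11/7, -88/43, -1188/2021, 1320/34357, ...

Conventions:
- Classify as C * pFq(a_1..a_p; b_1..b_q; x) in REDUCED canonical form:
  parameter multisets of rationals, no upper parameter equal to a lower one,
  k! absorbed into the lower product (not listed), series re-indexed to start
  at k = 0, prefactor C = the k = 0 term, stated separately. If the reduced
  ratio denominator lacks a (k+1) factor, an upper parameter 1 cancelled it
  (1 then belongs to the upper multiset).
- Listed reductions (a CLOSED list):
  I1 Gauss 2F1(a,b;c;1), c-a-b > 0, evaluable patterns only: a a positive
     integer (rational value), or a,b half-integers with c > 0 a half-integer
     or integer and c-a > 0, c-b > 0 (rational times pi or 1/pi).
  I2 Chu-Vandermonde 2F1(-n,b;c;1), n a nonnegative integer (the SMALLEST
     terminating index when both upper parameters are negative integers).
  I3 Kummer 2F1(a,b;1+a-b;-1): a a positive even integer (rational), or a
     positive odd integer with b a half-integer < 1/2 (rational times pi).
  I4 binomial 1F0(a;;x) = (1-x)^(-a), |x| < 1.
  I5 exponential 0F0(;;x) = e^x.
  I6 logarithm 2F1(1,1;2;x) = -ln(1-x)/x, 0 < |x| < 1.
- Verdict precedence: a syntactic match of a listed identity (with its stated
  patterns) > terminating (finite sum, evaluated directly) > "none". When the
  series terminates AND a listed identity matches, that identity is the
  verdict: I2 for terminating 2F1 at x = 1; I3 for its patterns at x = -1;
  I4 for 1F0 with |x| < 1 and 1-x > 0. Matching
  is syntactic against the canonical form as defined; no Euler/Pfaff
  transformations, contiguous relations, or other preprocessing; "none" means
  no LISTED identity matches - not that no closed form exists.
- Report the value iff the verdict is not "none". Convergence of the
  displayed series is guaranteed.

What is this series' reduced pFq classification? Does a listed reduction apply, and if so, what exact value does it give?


This is -11/7 * 2F1(-7/4, 8; 43/4; -1) in reduced canonical form. Verdict: the Kummer evaluation I3 fires (x = -1; c = 43/4 equals 1+a-b for upper {-7/4, 8}: listed pattern). Value: -119691/28672.

Key step: from the first term -11/7: k + 3/2 divides numerator and denominator alike; prefactor -11/7 after cancelling.
Step ratio: r(k) = (-1) * (k-7/4) (k+8) / [(k+43/4) (k+1)] ; factor over Q: parameters, x = (-1), and C = -11/7.


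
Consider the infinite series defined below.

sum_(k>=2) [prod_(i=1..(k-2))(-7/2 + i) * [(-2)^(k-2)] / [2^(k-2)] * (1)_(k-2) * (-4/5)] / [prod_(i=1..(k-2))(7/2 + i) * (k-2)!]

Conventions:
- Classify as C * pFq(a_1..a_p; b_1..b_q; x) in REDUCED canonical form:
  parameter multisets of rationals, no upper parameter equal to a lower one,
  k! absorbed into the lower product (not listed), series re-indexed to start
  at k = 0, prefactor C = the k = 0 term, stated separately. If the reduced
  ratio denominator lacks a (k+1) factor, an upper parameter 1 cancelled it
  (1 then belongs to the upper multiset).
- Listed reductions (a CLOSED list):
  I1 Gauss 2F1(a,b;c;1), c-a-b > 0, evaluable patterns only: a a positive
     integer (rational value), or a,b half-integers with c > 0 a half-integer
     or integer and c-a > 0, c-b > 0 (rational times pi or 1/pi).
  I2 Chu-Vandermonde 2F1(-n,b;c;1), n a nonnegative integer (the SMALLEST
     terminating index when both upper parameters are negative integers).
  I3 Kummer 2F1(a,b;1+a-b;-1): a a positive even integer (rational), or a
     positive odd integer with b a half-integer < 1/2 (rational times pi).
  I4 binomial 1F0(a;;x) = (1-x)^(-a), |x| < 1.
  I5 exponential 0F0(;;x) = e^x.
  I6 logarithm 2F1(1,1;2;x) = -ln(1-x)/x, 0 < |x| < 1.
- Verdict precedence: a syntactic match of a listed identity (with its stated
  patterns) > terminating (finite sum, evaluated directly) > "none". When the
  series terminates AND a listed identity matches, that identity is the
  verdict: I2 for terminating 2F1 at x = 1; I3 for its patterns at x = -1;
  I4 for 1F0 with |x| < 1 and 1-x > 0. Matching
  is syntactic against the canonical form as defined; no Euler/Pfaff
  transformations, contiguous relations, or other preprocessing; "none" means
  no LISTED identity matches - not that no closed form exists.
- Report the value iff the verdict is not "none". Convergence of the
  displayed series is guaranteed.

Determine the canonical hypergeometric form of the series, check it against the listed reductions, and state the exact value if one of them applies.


At argument -1: a 2F1 with upper {-5/2, 1}, lower {9/2}, scaled by C = -4/5. Verdict: this is Kummer's theorem (I3) (x = -1; c = 9/2 equals 1+a-b for upper {-5/2, 1}: listed pattern). Sum: (-7/16) * pi.

Key observation: t_0 being -4/5, the running product (C = -4/5) telescopes to a rising factorial.
Step ratio: r(k) = (-1) * (k-5/2) (k+1) / [(k+9/2) (k+1)] - rational; roots negated = parameters, x = (-1), C = -4/5.


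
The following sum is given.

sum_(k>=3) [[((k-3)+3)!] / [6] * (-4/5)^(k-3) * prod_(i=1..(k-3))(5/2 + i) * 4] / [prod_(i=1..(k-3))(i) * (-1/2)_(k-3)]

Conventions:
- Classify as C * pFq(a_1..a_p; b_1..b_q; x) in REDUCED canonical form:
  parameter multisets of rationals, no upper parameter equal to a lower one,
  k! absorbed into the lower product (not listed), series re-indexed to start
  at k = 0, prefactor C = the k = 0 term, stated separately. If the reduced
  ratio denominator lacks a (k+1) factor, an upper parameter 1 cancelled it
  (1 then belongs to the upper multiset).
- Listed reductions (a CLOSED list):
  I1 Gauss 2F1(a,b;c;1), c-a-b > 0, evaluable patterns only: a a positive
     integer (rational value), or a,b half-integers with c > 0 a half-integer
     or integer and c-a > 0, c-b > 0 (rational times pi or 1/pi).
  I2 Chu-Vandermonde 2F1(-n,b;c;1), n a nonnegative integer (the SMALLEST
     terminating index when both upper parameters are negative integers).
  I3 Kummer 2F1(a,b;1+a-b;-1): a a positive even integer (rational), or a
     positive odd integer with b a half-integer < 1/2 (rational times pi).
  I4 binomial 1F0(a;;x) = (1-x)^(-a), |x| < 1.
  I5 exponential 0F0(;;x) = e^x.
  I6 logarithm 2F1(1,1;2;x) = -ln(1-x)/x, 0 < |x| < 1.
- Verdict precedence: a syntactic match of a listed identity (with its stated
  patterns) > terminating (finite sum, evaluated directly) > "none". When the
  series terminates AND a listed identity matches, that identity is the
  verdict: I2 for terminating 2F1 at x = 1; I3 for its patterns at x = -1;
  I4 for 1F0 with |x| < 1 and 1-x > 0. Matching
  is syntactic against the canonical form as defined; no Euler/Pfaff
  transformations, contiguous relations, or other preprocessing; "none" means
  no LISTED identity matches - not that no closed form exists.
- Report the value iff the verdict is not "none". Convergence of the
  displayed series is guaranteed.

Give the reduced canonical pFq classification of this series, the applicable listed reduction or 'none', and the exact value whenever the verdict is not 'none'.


The series (x = -4/5) is 2F1: upper {7/2, 4}, lower {-1/2}, prefactor 4. Verdict: none. A 2F1 with upper {7/2, 4} fits none of I1-I6 at x = -4/5; the sum runs forever.

First insight: t_0 being 4, the factorial ratio (C = 4) (k+a-1)!/(a-1)! is a rising factorial (a)_k.
Consecutive-term ratio: r(k) = (-4/5) * (k+7/2) (k+4) / [(k-1/2) (k+1)] - rational in k. x = (-4/5); t_0 = 4; negate the roots.


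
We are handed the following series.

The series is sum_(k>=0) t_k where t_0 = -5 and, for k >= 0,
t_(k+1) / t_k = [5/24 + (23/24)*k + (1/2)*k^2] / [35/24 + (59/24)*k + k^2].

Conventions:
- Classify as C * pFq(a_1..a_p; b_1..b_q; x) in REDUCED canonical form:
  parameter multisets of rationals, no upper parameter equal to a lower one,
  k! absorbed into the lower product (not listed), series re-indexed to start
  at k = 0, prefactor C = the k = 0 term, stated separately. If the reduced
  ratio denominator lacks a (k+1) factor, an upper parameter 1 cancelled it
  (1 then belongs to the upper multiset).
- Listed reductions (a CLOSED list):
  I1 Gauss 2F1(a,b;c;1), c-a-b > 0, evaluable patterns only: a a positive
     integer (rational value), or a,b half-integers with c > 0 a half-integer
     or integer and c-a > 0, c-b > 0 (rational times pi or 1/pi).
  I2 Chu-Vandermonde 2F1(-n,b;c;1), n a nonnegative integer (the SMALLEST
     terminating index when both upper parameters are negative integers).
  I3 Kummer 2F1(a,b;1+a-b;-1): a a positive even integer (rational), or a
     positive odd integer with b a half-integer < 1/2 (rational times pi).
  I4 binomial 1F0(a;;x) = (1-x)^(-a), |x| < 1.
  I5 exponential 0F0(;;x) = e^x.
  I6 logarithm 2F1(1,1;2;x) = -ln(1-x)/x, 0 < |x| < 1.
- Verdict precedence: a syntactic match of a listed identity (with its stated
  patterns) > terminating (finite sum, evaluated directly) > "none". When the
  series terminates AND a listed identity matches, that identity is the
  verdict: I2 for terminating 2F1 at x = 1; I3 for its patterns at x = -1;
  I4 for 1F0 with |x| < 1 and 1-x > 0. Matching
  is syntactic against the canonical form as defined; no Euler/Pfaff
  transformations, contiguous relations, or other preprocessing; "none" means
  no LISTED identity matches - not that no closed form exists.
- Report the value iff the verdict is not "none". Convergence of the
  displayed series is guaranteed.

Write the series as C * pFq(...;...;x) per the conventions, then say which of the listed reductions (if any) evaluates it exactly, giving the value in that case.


Reduced: x = 1/2, 2F1, upper = {1/4, 5/3}, lower = {35/24}, C = -5. Verdict: none. A 2F1 with upper {1/4, 5/3} fits none of I1-I6 at x = 1/2; the sum runs forever.

First insight: with t_0 = -5, the expanded ratio factors over Q; C = -5, x = 1/2, roots give parameters.
Ratio: r(k) = (1/2) * (k+1/4) (k+5/3) / [(k+35/24) (k+1)] - rational; roots negated = parameters, x = (1/2), C = -5.


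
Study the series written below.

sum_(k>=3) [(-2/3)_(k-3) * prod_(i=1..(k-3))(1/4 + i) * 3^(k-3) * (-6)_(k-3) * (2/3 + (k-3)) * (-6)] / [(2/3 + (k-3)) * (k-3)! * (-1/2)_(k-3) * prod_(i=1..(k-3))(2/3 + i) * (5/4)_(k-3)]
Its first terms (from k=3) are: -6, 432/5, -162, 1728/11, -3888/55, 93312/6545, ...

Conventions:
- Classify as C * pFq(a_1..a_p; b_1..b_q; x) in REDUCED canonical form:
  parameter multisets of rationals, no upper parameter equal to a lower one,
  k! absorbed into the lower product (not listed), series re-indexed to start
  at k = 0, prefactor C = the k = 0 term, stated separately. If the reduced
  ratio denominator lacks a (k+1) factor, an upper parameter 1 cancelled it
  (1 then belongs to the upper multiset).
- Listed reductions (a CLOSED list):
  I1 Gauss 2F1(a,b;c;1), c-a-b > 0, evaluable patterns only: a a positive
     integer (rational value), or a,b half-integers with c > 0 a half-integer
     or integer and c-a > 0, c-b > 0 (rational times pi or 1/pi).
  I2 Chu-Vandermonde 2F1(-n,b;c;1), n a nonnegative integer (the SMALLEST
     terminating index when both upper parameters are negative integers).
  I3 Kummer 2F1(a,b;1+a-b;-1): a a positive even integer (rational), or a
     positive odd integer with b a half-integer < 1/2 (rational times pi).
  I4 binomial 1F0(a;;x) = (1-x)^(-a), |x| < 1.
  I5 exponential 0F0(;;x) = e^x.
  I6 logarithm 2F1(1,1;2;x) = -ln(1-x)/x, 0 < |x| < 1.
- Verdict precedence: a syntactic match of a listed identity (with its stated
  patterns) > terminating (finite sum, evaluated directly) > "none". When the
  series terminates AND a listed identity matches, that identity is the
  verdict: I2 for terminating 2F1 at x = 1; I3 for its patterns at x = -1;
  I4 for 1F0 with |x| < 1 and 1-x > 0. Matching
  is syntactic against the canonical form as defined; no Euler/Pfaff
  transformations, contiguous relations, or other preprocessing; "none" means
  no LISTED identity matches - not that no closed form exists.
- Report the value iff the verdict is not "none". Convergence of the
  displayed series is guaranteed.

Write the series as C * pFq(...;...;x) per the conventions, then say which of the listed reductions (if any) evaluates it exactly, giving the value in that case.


Key observation: t_0 = -6 here, and k + 2/3 divides numerator and denominator alike; prefactor -6 after cancelling.
Consecutive-term ratio: r(k) = 3 * (k-6) (k-2/3) / [(k-1/2) (k+5/3) (k+1)] - rational in k, leading ratio 3; with t_0 = -6, classification follows.

The series (x = 3) is 2F2: upper {-6, -2/3}, lower {-1/2, 5/3}, prefactor -6. Verdict: terminating - the sum ends at index 6 because -6 is a negative integer; exact evaluation follows. Exact value: 589944/32725.
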